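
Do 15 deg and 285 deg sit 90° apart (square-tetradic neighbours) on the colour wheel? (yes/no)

Angular distance: |15 − 285| = 270; shorter arc = 360 − 270 = 90°.
90° apart (square-tetradic neighbours) requires 90°.

yes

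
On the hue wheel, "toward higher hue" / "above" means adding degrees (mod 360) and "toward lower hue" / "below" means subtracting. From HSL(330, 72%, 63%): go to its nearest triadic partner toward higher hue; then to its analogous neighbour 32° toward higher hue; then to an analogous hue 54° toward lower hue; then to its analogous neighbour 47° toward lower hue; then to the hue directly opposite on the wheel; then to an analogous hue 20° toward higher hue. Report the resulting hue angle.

221°

triadic ↑ +120°: 330 + 120 = 450 → 450 − 360 = 90°
analog 32° ↑ +32°: 90 + 32 = 122°
analog 54° ↓ −54°: 122 − 54 = 68°
analog 47° ↓ −47°: 68 − 47 = 21°
complement +180°: 21 + 180 = 201°
analog 20° ↑ +20°: 201 + 20 = 221°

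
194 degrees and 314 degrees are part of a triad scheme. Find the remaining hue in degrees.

A triad places three hues 120° apart.
The full set through 194° is {74°, 194°, 314°}.
Given {194°, 314°}, the missing hue is 74°.

74°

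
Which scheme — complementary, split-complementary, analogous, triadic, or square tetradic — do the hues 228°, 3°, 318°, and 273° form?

Sort the hues: 3°, 228°, 273°, 318°.
Successive gaps around the wheel: 225°, 45°, 45°, 45°.
A run of hues at equal small steps (45°) with one large closing gap is an analogous group.

analogous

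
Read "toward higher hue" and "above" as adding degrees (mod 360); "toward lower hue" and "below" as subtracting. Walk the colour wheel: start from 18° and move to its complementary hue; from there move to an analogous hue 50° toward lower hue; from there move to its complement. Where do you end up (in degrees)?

328°

complement +180°: 18 + 180 = 198°
analog 50° ↓ −50°: 198 − 50 = 148°
complement +180°: 148 + 180 = 328°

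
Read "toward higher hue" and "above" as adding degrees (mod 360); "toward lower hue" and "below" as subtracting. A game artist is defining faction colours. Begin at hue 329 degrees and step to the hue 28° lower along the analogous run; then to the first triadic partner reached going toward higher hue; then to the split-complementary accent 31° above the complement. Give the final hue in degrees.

analog 28° ↓ −28°: 329 − 28 = 301°
triadic ↑ +120°: 301 + 120 = 421 → 421 − 360 = 61°
split-comp 31° ↑ +211°: 61 + 211 = 272°

272°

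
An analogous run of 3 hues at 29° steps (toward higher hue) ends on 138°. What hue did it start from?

80°

2 steps of 29° (toward higher hue) give a net shift of +58°.
Start = end − shift: 138 − 58 = 80°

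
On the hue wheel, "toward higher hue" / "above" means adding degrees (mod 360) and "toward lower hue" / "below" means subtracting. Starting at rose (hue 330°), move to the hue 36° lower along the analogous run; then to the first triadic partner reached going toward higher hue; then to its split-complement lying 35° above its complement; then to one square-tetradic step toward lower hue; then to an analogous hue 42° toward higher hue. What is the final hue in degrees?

221°

−36° (analog 36° ↓): 330 − 36 = 294°
+120° (triadic ↑): 294 + 120 = 414 → 414 − 360 = 54°
+215° (split-comp 35° ↑): 54 + 215 = 269°
−90° (square ↓): 269 − 90 = 179°
+42° (analog 42° ↑): 179 + 42 = 221°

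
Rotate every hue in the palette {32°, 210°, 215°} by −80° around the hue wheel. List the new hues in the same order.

312°, 130°, 135°

32 − 80 = -48 → -48 + 360 = 312°
210 − 80 = 130°
215 − 80 = 135°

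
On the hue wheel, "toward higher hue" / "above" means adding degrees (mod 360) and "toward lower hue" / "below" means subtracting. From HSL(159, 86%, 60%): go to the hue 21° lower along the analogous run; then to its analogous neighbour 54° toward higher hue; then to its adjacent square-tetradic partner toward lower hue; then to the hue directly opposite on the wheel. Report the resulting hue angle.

282°

159 − 21 = 138°   (analog 21° ↓)
138 + 54 = 192°   (analog 54° ↑)
192 − 90 = 102°   (square ↓)
102 + 180 = 282°   (complement)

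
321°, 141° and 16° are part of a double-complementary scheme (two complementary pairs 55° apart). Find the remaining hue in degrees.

A rectangular tetradic uses two complementary pairs 55° apart: offsets 0°, 55°, 180°, 235°.
Among {16°, 141°, 321°}, 321° and 141° are a 180° pair.
The remaining hue 16° needs its own complement: 16 + 180 = 196°

196°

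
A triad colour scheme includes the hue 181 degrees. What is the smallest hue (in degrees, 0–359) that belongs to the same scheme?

A triad places three hues 120° apart.
The full set through 181° is {61°, 181°, 301°}.

61°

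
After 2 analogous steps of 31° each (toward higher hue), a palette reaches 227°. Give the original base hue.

165°

2 steps of 31° (toward higher hue) give a net shift of +62°.
Start = end − shift: 227 − 62 = 165°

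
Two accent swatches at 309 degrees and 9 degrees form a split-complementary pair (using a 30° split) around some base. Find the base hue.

159°

The accents sit 30° either side of the complement, so the complement is their short-arc midpoint on the wheel.
Short-arc midpoint of 309° and 9°: 339°.
Base is 180° from the complement: 339 − 180 = 159°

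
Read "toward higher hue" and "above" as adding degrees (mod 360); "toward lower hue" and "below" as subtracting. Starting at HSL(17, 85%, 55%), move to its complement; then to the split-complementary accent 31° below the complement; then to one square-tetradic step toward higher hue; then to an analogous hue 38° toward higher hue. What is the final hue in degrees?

114°

+180° (complement): 17 + 180 = 197°
+149° (split-comp 31° ↓): 197 + 149 = 346°
+90° (square ↑): 346 + 90 = 436 → 436 − 360 = 76°
+38° (analog 38° ↑): 76 + 38 = 114°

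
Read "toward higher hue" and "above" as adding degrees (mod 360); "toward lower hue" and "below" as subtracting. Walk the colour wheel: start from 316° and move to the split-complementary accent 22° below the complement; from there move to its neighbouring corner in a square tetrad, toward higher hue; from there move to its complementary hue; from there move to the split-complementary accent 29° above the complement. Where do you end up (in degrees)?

+158° (split-comp 22° ↓): 316 + 158 = 474 → 474 − 360 = 114°
+90° (square ↑): 114 + 90 = 204°
+180° (complement): 204 + 180 = 384 → 384 − 360 = 24°
+209° (split-comp 29° ↑): 24 + 209 = 233°

233°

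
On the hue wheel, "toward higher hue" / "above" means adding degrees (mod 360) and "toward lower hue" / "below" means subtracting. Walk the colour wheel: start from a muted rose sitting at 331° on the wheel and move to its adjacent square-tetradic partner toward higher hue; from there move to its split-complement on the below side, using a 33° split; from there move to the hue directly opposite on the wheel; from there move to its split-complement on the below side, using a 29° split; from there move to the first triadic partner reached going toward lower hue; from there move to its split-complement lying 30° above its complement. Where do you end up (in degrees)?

269°

square ↑ +90°: 331 + 90 = 421 → 421 − 360 = 61°
split-comp 33° ↓ +147°: 61 + 147 = 208°
complement +180°: 208 + 180 = 388 → 388 − 360 = 28°
split-comp 29° ↓ +151°: 28 + 151 = 179°
triadic ↓ −120°: 179 − 120 = 59°
split-comp 30° ↑ +210°: 59 + 210 = 269°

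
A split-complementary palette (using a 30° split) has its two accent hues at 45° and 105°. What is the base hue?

255°

The accents sit 30° either side of the complement, so the complement is their short-arc midpoint on the wheel.
Short-arc midpoint of 45° and 105°: 75°.
Base is 180° from the complement: 75 − 180 = -105 → -105 + 360 = 255°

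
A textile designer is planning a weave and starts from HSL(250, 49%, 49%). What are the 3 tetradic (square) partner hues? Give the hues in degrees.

340°, 70° and 160°

A square tetradic scheme places four hues every 90°.
250 + 90 = 340°
250 + 180 = 430 → 430 − 360 = 70°
250 + 270 = 520 → 520 − 360 = 160°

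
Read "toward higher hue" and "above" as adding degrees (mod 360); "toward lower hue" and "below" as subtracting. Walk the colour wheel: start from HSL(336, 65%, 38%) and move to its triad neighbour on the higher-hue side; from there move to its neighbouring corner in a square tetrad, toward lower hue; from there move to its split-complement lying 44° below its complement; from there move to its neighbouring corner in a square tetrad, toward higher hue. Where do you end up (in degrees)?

336 + 120 = 456 → 456 − 360 = 96°   (triadic ↑)
96 − 90 = 6°   (square ↓)
6 + 136 = 142°   (split-comp 44° ↓)
142 + 90 = 232°   (square ↑)

232°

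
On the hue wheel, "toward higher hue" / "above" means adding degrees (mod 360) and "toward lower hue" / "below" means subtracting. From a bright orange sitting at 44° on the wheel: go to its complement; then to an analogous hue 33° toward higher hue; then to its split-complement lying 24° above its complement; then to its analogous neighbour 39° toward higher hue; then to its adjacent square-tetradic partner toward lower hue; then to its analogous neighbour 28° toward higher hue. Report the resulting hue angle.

78°

+180° (complement): 44 + 180 = 224°
+33° (analog 33° ↑): 224 + 33 = 257°
+204° (split-comp 24° ↑): 257 + 204 = 461 → 461 − 360 = 101°
+39° (analog 39° ↑): 101 + 39 = 140°
−90° (square ↓): 140 − 90 = 50°
+28° (analog 28° ↑): 50 + 28 = 78°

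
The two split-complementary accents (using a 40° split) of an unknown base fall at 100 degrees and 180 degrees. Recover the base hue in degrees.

320°

The accents sit 40° either side of the complement, so the complement is their short-arc midpoint on the wheel.
Short-arc midpoint of 100° and 180°: 140°.
Base is 180° from the complement: 140 − 180 = -40 → -40 + 360 = 320°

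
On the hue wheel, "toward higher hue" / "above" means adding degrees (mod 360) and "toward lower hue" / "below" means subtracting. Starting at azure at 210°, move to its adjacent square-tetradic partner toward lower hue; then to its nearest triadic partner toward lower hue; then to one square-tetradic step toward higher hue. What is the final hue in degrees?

−90° (square ↓): 210 − 90 = 120°
−120° (triadic ↓): 120 − 120 = 0°
+90° (square ↑): 0 + 90 = 90°

90°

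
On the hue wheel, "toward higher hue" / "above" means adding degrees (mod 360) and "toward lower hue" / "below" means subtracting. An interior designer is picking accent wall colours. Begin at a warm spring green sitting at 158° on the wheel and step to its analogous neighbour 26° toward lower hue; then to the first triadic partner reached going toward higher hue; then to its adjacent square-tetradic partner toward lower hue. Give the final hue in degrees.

−26° (analog 26° ↓): 158 − 26 = 132°
+120° (triadic ↑): 132 + 120 = 252°
−90° (square ↓): 252 − 90 = 162°

162°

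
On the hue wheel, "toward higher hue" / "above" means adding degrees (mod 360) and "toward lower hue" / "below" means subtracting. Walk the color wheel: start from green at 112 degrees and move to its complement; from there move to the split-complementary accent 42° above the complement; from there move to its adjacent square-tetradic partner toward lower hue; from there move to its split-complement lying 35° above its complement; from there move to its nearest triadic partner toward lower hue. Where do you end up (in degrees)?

159°

112 + 180 = 292°   (complement)
292 + 222 = 514 → 514 − 360 = 154°   (split-comp 42° ↑)
154 − 90 = 64°   (square ↓)
64 + 215 = 279°   (split-comp 35° ↑)
279 − 120 = 159°   (triadic ↓)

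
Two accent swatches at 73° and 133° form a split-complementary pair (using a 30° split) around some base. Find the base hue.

The accents sit 30° either side of the complement, so the complement is their short-arc midpoint on the wheel.
Short-arc midpoint of 73° and 133°: 103°.
Base is 180° from the complement: 103 − 180 = -77 → -77 + 360 = 283°

283°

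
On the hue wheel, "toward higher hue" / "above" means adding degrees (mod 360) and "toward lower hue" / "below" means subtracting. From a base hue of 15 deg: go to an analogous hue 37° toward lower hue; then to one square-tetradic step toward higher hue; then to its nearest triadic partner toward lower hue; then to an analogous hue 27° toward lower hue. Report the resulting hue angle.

281°

−37° (analog 37° ↓): 15 − 37 = -22 → -22 + 360 = 338°
+90° (square ↑): 338 + 90 = 428 → 428 − 360 = 68°
−120° (triadic ↓): 68 − 120 = -52 → -52 + 360 = 308°
−27° (analog 27° ↓): 308 − 27 = 281°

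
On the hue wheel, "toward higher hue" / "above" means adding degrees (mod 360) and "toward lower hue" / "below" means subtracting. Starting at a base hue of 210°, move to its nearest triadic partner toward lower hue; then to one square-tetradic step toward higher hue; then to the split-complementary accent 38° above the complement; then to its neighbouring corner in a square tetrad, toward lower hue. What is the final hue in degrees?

308°

210 − 120 = 90°   (triadic ↓)
90 + 90 = 180°   (square ↑)
180 + 218 = 398 → 398 − 360 = 38°   (split-comp 38° ↑)
38 − 90 = -52 → -52 + 360 = 308°   (square ↓)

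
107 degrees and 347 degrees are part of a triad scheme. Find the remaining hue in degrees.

227°

A triad places three hues 120° apart.
The full set through 107° is {107°, 227°, 347°}.
Given {107°, 347°}, the missing hue is 227°.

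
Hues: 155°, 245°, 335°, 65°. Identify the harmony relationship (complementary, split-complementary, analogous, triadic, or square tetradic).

square tetradic

Sort the hues: 65°, 155°, 245°, 335°.
Successive gaps around the wheel: 90°, 90°, 90°, 90°.
Four hues every 90° form a square tetradic scheme.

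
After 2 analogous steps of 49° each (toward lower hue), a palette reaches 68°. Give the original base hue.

166°

2 steps of 49° (toward lower hue) give a net shift of −98°.
Start = end − shift: 68 + 98 = 166°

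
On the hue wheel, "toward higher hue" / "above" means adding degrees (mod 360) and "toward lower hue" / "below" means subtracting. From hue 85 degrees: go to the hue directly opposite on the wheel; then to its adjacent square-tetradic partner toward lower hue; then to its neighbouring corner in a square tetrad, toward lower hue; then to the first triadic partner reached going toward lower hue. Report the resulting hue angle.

325°

85 + 180 = 265°   (complement)
265 − 90 = 175°   (square ↓)
175 − 90 = 85°   (square ↓)
85 − 120 = -35 → -35 + 360 = 325°   (triadic ↓)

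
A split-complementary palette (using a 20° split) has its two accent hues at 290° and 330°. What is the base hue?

The accents sit 20° either side of the complement, so the complement is their short-arc midpoint on the wheel.
Short-arc midpoint of 290° and 330°: 310°.
Base is 180° from the complement: 310 − 180 = 130°

130°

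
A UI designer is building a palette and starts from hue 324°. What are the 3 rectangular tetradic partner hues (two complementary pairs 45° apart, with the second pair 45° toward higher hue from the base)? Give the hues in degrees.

A rectangular tetradic uses two complementary pairs 45° apart: offsets 0°, 45°, 180°, 225°.
324 + 45 = 369 → 369 − 360 = 9°
324 + 180 = 504 → 504 − 360 = 144°
324 + 225 = 549 → 549 − 360 = 189°

9°, 144°, 189°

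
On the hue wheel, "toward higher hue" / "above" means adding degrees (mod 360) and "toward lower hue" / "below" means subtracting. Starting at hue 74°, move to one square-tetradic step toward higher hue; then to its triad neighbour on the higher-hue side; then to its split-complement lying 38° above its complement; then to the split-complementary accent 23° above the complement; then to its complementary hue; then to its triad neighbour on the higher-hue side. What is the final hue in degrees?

285°

square ↑ +90°: 74 + 90 = 164°
triadic ↑ +120°: 164 + 120 = 284°
split-comp 38° ↑ +218°: 284 + 218 = 502 → 502 − 360 = 142°
split-comp 23° ↑ +203°: 142 + 203 = 345°
complement +180°: 345 + 180 = 525 → 525 − 360 = 165°
triadic ↑ +120°: 165 + 120 = 285°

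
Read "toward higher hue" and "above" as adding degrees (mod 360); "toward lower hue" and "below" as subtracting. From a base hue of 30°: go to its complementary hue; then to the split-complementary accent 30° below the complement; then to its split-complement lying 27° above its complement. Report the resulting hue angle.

30 + 180 = 210°   (complement)
210 + 150 = 360 → 360 − 360 = 0°   (split-comp 30° ↓)
0 + 207 = 207°   (split-comp 27° ↑)

207°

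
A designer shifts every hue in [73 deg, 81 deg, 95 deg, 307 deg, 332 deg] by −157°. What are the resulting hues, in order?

276°, 284°, 298°, 150°, 175°

73 − 157 = -84 → -84 + 360 = 276°
81 − 157 = -76 → -76 + 360 = 284°
95 − 157 = -62 → -62 + 360 = 298°
307 − 157 = 150°
332 − 157 = 175°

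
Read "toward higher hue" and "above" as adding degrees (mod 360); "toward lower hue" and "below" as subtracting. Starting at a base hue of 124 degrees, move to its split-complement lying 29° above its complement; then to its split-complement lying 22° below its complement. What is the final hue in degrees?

split-comp 29° ↑ +209°: 124 + 209 = 333°
split-comp 22° ↓ +158°: 333 + 158 = 491 → 491 − 360 = 131°

131°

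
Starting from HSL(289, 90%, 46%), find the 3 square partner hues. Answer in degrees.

289 + 90 = 379 → 379 − 360 = 19°
289 + 180 = 469 → 469 − 360 = 109°
289 + 270 = 559 → 559 − 360 = 199°

19°, 109°, 199°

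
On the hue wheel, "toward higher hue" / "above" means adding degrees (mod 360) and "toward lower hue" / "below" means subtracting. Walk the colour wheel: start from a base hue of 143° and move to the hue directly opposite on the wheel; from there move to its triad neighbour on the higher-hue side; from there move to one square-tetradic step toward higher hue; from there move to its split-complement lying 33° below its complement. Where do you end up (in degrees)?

320°

143 + 180 = 323°   (complement)
323 + 120 = 443 → 443 − 360 = 83°   (triadic ↑)
83 + 90 = 173°   (square ↑)
173 + 147 = 320°   (split-comp 33° ↓)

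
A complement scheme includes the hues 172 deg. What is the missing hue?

The complement sits 180° across the wheel.
The full set through 172° is {172°, 352°}.
Given {172°}, the missing hue is 352°.

352°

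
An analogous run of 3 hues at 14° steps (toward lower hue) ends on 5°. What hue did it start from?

33°

2 steps of 14° (toward lower hue) give a net shift of −28°.
Start = end − shift: 5 + 28 = 33°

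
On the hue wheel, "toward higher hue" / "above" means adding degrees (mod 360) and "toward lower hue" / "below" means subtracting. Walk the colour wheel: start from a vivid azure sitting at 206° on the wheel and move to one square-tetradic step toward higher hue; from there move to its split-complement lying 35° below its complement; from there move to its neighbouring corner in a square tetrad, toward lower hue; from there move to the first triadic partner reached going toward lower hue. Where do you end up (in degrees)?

231°

+90° (square ↑): 206 + 90 = 296°
+145° (split-comp 35° ↓): 296 + 145 = 441 → 441 − 360 = 81°
−90° (square ↓): 81 − 90 = -9 → -9 + 360 = 351°
−120° (triadic ↓): 351 − 120 = 231°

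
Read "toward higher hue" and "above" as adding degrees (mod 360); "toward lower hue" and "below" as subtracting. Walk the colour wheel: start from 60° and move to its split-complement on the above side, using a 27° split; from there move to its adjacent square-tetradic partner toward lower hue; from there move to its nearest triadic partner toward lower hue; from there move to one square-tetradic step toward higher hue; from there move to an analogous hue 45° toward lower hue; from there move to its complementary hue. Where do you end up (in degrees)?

60 + 207 = 267°   (split-comp 27° ↑)
267 − 90 = 177°   (square ↓)
177 − 120 = 57°   (triadic ↓)
57 + 90 = 147°   (square ↑)
147 − 45 = 102°   (analog 45° ↓)
102 + 180 = 282°   (complement)

282°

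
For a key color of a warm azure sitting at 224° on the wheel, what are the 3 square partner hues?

A square tetradic scheme places four hues every 90°.
224 + 90 = 314°
224 + 180 = 404 → 404 − 360 = 44°
224 + 270 = 494 → 494 − 360 = 134°

314°, 44°, 134°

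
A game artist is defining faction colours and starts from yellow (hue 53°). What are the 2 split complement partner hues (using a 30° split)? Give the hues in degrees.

Complement of 53°: 53 + 180 = 233°
233 − 30 = 203°
233 + 30 = 263°

203° and 263°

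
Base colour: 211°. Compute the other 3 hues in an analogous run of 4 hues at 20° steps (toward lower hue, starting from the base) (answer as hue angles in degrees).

Analogous hues sit every 20° along the wheel.
211 − 20 = 191°
211 − 40 = 171°
211 − 60 = 151°

191°, 171° and 151°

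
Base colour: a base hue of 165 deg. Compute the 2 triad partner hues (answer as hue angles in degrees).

A triad places three hues 120° apart.
165 + 120 = 285°
165 + 240 = 405 → 405 − 360 = 45°

285° and 45°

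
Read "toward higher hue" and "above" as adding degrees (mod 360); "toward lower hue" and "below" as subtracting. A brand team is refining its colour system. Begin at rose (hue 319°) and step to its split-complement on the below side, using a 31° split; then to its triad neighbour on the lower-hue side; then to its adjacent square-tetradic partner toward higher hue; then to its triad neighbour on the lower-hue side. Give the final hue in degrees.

318°

319 + 149 = 468 → 468 − 360 = 108°   (split-comp 31° ↓)
108 − 120 = -12 → -12 + 360 = 348°   (triadic ↓)
348 + 90 = 438 → 438 − 360 = 78°   (square ↑)
78 − 120 = -42 → -42 + 360 = 318°   (triadic ↓)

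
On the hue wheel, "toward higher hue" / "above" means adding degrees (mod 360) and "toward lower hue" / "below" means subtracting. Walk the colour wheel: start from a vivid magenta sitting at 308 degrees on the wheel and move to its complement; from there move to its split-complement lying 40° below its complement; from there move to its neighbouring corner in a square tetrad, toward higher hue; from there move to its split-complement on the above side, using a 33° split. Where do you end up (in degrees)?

complement +180°: 308 + 180 = 488 → 488 − 360 = 128°
split-comp 40° ↓ +140°: 128 + 140 = 268°
square ↑ +90°: 268 + 90 = 358°
split-comp 33° ↑ +213°: 358 + 213 = 571 → 571 − 360 = 211°

211°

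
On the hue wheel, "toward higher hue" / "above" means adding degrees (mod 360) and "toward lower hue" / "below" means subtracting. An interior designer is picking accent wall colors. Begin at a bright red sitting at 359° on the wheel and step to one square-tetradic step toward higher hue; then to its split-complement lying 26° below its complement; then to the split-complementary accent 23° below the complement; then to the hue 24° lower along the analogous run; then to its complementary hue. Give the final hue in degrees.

196°

359 + 90 = 449 → 449 − 360 = 89°   (square ↑)
89 + 154 = 243°   (split-comp 26° ↓)
243 + 157 = 400 → 400 − 360 = 40°   (split-comp 23° ↓)
40 − 24 = 16°   (analog 24° ↓)
16 + 180 = 196°   (complement)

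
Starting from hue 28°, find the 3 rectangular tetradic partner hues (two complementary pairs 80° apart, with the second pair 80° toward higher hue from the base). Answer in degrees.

28 + 80 = 108°
28 + 180 = 208°
28 + 260 = 288°

108°, 208° and 288°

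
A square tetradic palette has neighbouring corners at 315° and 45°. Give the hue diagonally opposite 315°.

135°

A square tetradic scheme places four hues 90° apart; opposite corners are 180° apart.
315 + 180 = 495 → 495 − 360 = 135°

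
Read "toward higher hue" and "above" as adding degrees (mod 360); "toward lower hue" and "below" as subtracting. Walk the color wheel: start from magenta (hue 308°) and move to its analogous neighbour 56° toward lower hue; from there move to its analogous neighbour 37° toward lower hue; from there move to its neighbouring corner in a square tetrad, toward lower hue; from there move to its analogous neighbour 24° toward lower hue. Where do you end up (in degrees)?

101°

−56° (analog 56° ↓): 308 − 56 = 252°
−37° (analog 37° ↓): 252 − 37 = 215°
−90° (square ↓): 215 − 90 = 125°
−24° (analog 24° ↓): 125 − 24 = 101°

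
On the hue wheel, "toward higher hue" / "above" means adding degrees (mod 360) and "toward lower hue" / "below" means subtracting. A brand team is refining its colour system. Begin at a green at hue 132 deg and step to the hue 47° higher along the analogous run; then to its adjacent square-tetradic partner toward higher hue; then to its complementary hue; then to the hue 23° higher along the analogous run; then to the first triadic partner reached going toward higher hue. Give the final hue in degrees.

+47° (analog 47° ↑): 132 + 47 = 179°
+90° (square ↑): 179 + 90 = 269°
+180° (complement): 269 + 180 = 449 → 449 − 360 = 89°
+23° (analog 23° ↑): 89 + 23 = 112°
+120° (triadic ↑): 112 + 120 = 232°

232°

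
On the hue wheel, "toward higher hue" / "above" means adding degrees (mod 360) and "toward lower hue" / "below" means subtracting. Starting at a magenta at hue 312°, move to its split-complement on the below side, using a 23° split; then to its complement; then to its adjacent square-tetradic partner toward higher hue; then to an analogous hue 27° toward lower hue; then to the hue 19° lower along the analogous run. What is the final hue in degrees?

333°

312 + 157 = 469 → 469 − 360 = 109°   (split-comp 23° ↓)
109 + 180 = 289°   (complement)
289 + 90 = 379 → 379 − 360 = 19°   (square ↑)
19 − 27 = -8 → -8 + 360 = 352°   (analog 27° ↓)
352 − 19 = 333°   (analog 19° ↓)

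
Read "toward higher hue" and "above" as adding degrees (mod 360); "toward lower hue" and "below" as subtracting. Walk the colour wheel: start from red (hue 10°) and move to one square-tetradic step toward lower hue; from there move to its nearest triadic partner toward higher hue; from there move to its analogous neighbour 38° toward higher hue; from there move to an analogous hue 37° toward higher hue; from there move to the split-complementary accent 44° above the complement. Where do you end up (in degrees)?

339°

square ↓ −90°: 10 − 90 = -80 → -80 + 360 = 280°
triadic ↑ +120°: 280 + 120 = 400 → 400 − 360 = 40°
analog 38° ↑ +38°: 40 + 38 = 78°
analog 37° ↑ +37°: 78 + 37 = 115°
split-comp 44° ↑ +224°: 115 + 224 = 339°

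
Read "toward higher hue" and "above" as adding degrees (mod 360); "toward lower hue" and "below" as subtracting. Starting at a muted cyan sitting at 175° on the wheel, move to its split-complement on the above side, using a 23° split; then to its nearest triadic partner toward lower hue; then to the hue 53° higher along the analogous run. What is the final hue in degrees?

split-comp 23° ↑ +203°: 175 + 203 = 378 → 378 − 360 = 18°
triadic ↓ −120°: 18 − 120 = -102 → -102 + 360 = 258°
analog 53° ↑ +53°: 258 + 53 = 311°

311°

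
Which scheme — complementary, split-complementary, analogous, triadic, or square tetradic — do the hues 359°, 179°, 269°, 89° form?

Sort the hues: 89°, 179°, 269°, 359°.
Successive gaps around the wheel: 90°, 90°, 90°, 90°.
Four hues every 90° form a square tetradic scheme.

square tetradic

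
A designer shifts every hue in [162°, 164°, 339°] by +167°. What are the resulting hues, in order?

329°, 331°, 146°

162 + 167 = 329°
164 + 167 = 331°
339 + 167 = 506 → 506 − 360 = 146°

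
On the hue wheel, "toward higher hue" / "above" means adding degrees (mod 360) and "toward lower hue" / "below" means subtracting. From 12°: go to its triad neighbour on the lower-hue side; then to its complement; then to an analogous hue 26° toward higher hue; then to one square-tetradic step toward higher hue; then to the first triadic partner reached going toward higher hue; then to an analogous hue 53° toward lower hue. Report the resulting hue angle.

255°

triadic ↓ −120°: 12 − 120 = -108 → -108 + 360 = 252°
complement +180°: 252 + 180 = 432 → 432 − 360 = 72°
analog 26° ↑ +26°: 72 + 26 = 98°
square ↑ +90°: 98 + 90 = 188°
triadic ↑ +120°: 188 + 120 = 308°
analog 53° ↓ −53°: 308 − 53 = 255°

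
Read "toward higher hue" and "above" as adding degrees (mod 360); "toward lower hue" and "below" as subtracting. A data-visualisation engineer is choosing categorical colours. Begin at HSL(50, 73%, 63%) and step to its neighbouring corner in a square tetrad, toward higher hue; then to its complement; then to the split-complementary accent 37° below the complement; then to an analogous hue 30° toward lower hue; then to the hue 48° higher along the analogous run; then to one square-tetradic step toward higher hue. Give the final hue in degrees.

square ↑ +90°: 50 + 90 = 140°
complement +180°: 140 + 180 = 320°
split-comp 37° ↓ +143°: 320 + 143 = 463 → 463 − 360 = 103°
analog 30° ↓ −30°: 103 − 30 = 73°
analog 48° ↑ +48°: 73 + 48 = 121°
square ↑ +90°: 121 + 90 = 211°

211°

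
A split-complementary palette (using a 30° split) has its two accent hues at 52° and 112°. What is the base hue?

262°

The accents sit 30° either side of the complement, so the complement is their short-arc midpoint on the wheel.
Short-arc midpoint of 52° and 112°: 82°.
Base is 180° from the complement: 82 − 180 = -98 → -98 + 360 = 262°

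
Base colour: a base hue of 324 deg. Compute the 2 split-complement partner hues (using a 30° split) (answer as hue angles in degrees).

114° and 174°

Complement of 324 deg: 324 + 180 = 504 → 504 − 360 = 144°
144 − 30 = 114°
144 + 30 = 174°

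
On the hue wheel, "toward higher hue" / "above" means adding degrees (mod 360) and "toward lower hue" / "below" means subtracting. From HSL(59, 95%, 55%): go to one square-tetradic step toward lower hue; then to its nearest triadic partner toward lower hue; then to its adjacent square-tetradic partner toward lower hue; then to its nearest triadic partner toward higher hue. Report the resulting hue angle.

−90° (square ↓): 59 − 90 = -31 → -31 + 360 = 329°
−120° (triadic ↓): 329 − 120 = 209°
−90° (square ↓): 209 − 90 = 119°
+120° (triadic ↑): 119 + 120 = 239°

239°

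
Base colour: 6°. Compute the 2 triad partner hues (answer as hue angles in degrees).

A triad places three hues 120° apart.
6 + 120 = 126°
6 + 240 = 246°

126° and 246°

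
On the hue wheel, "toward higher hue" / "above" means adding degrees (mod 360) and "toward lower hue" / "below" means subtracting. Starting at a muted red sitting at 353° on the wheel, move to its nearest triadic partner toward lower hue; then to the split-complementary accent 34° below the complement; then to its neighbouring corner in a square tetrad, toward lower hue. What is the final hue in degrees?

353 − 120 = 233°   (triadic ↓)
233 + 146 = 379 → 379 − 360 = 19°   (split-comp 34° ↓)
19 − 90 = -71 → -71 + 360 = 289°   (square ↓)

289°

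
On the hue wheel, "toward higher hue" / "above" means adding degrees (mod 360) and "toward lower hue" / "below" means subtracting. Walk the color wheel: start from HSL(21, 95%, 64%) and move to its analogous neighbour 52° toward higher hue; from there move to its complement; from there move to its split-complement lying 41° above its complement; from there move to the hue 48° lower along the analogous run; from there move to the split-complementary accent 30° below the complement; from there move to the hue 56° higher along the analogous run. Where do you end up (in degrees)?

21 + 52 = 73°   (analog 52° ↑)
73 + 180 = 253°   (complement)
253 + 221 = 474 → 474 − 360 = 114°   (split-comp 41° ↑)
114 − 48 = 66°   (analog 48° ↓)
66 + 150 = 216°   (split-comp 30° ↓)
216 + 56 = 272°   (analog 56° ↑)

272°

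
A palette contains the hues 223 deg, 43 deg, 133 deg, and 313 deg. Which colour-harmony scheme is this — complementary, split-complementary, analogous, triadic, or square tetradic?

square tetradic

Sort the hues: 43°, 133°, 223°, 313°.
Successive gaps around the wheel: 90°, 90°, 90°, 90°.
Four hues every 90° form a square tetradic scheme.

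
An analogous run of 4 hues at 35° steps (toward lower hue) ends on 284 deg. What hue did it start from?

29°

3 steps of 35° (toward lower hue) give a net shift of −105°.
Start = end − shift: 284 + 105 = 389 → 389 − 360 = 29°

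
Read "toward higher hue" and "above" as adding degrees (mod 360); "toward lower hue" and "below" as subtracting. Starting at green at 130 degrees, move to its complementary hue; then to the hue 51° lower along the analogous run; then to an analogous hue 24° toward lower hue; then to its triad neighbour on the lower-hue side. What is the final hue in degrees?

+180° (complement): 130 + 180 = 310°
−51° (analog 51° ↓): 310 − 51 = 259°
−24° (analog 24° ↓): 259 − 24 = 235°
−120° (triadic ↓): 235 − 120 = 115°

115°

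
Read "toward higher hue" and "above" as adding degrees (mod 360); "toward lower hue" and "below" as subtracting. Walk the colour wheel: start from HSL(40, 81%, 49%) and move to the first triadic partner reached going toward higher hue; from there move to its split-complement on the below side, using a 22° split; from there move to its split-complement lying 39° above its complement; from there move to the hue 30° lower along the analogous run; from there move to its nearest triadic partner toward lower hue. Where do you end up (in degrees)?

27°

+120° (triadic ↑): 40 + 120 = 160°
+158° (split-comp 22° ↓): 160 + 158 = 318°
+219° (split-comp 39° ↑): 318 + 219 = 537 → 537 − 360 = 177°
−30° (analog 30° ↓): 177 − 30 = 147°
−120° (triadic ↓): 147 − 120 = 27°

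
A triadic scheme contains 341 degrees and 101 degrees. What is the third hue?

A triad spaces three hues 120° apart.
The full set is {101°, 221°, 341°}.

221°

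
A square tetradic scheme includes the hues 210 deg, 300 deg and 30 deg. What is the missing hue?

A square tetradic scheme places four hues every 90°.
The full set through 30° is {30°, 120°, 210°, 300°}.
Given {30°, 210°, 300°}, the missing hue is 120°.

120°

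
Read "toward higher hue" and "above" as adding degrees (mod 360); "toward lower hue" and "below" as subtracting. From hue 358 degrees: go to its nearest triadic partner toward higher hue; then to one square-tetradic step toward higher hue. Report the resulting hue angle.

208°

triadic ↑ +120°: 358 + 120 = 478 → 478 − 360 = 118°
square ↑ +90°: 118 + 90 = 208°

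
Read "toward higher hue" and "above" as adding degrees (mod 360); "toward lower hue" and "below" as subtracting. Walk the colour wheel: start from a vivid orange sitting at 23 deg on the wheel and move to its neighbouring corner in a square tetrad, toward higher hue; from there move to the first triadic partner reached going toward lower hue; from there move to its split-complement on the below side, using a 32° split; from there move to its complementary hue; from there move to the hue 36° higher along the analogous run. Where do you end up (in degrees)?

357°

+90° (square ↑): 23 + 90 = 113°
−120° (triadic ↓): 113 − 120 = -7 → -7 + 360 = 353°
+148° (split-comp 32° ↓): 353 + 148 = 501 → 501 − 360 = 141°
+180° (complement): 141 + 180 = 321°
+36° (analog 36° ↑): 321 + 36 = 357°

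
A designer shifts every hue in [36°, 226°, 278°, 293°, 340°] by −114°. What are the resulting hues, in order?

282°, 112°, 164°, 179°, 226°

36 − 114 = -78 → -78 + 360 = 282°
226 − 114 = 112°
278 − 114 = 164°
293 − 114 = 179°
340 − 114 = 226°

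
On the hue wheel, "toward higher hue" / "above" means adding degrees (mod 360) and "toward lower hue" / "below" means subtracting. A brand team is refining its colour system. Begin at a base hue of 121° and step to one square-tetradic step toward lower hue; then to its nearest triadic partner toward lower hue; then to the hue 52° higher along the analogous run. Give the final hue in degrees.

323°

square ↓ −90°: 121 − 90 = 31°
triadic ↓ −120°: 31 − 120 = -89 → -89 + 360 = 271°
analog 52° ↑ +52°: 271 + 52 = 323°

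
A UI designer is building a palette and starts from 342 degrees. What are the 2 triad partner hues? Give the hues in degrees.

102° and 222°

A triad places three hues 120° apart.
342 + 120 = 462 → 462 − 360 = 102°
342 + 240 = 582 → 582 − 360 = 222°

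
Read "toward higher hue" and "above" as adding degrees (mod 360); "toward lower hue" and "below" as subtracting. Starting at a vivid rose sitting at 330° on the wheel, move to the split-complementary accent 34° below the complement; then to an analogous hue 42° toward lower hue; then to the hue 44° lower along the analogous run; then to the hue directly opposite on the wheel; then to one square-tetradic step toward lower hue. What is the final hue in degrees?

120°

split-comp 34° ↓ +146°: 330 + 146 = 476 → 476 − 360 = 116°
analog 42° ↓ −42°: 116 − 42 = 74°
analog 44° ↓ −44°: 74 − 44 = 30°
complement +180°: 30 + 180 = 210°
square ↓ −90°: 210 − 90 = 120°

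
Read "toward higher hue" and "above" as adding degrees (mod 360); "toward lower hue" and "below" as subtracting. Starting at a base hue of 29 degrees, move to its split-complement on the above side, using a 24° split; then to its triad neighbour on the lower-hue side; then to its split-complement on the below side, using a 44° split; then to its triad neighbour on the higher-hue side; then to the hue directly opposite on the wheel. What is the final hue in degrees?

split-comp 24° ↑ +204°: 29 + 204 = 233°
triadic ↓ −120°: 233 − 120 = 113°
split-comp 44° ↓ +136°: 113 + 136 = 249°
triadic ↑ +120°: 249 + 120 = 369 → 369 − 360 = 9°
complement +180°: 9 + 180 = 189°

189°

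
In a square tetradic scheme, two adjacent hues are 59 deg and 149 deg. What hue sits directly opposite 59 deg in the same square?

239°

A square tetradic scheme places four hues 90° apart; opposite corners are 180° apart.
59 + 180 = 239°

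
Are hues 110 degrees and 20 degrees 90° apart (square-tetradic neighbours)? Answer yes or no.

yes

Angular distance: |110 − 20| = 90 = 90°.
90° apart (square-tetradic neighbours) requires 90°.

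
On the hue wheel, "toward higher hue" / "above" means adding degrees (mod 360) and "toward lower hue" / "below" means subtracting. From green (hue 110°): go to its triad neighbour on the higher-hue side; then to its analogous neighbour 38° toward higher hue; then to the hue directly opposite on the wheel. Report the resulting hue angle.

triadic ↑ +120°: 110 + 120 = 230°
analog 38° ↑ +38°: 230 + 38 = 268°
complement +180°: 268 + 180 = 448 → 448 − 360 = 88°

88°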